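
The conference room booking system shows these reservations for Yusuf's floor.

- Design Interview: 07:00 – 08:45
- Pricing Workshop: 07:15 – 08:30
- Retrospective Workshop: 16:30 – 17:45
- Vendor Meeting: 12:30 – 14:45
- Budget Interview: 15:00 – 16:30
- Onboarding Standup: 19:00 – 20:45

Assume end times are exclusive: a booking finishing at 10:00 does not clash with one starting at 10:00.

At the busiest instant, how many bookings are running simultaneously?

2

Sweep the timeline, counting +1 at each start and −1 at each end (ends before starts at a tie):
07:00 start Design Interview → 1
07:15 start Pricing Workshop → 2
08:30 end Pricing Workshop → 1
08:45 end Design Interview → 0
12:30 start Vendor Meeting → 1
14:45 end Vendor Meeting → 0
15:00 start Budget Interview → 1
16:30 end Budget Interview → 0
16:30 start Retrospective Workshop → 1
17:45 end Retrospective Workshop → 0
19:00 start Onboarding Standup → 1
20:45 end Onboarding Standup → 0
Peak is 2, at 07:15 (Design Interview, Pricing Workshop).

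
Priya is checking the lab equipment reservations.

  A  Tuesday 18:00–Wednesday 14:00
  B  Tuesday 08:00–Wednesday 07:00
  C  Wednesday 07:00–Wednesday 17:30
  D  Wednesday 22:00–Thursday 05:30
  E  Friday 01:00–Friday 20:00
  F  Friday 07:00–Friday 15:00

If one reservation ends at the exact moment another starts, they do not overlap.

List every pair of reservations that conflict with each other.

Sorted by start: B, A, C, D, E, F.
A starts before B ends → B and A overlap.
C starts exactly when B ends (back-to-back, no overlap); B is clear from here.
C starts before A ends → A and C overlap.
D starts after A ends; A is clear from here.
D starts after C ends; C is clear from here.
E starts after D ends; D is clear from here.
F starts before E ends → E and F overlap.

A & B, A & C, E & F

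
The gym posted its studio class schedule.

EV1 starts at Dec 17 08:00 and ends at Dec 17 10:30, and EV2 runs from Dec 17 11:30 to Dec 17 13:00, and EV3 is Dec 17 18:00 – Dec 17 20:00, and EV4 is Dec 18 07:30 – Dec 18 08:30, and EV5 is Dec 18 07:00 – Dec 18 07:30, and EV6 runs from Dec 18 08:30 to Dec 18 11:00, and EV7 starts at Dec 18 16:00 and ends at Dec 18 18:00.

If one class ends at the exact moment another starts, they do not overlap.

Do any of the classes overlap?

No

Two intervals overlap when each starts before the other ends.
Sorted by start: EV1, EV2, EV3, EV5, EV4, EV6, EV7.
EV2 starts after EV1 ends — done with EV1.
EV3 starts after EV2 ends — done with EV2.
EV5 starts after EV3 ends — done with EV3.
EV4 starts exactly when EV5 ends (back-to-back, no overlap) — done with EV5.
EV6 starts exactly when EV4 ends (back-to-back, no overlap) — done with EV4.
EV7 starts after EV6 ends.
Every pair is clear; the schedule has no overlaps.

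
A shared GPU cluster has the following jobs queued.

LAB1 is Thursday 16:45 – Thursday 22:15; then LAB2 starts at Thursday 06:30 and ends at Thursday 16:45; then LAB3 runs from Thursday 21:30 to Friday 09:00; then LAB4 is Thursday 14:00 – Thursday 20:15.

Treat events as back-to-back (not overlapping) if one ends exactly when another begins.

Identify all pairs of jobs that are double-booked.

LAB1 & LAB3, LAB1 & LAB4, LAB2 & LAB4

Sorted by start: LAB2, LAB4, LAB1, LAB3.
LAB4 starts before LAB2 ends → LAB2 and LAB4 overlap.
LAB1 starts exactly when LAB2 ends (back-to-back, no overlap), so nothing later overlaps LAB2 either.
LAB1 starts before LAB4 ends → LAB4 and LAB1 overlap.
LAB3 starts after LAB4 ends.
LAB3 starts before LAB1 ends → LAB1 and LAB3 overlap.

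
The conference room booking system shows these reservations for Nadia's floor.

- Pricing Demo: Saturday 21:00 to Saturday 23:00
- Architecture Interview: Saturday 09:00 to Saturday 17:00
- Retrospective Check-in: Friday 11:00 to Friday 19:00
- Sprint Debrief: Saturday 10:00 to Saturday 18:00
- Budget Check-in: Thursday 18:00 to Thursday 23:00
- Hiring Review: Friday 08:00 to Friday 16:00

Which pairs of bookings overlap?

Sorted by start: Budget Check-in, Hiring Review, Retrospective Check-in, Architecture Interview, Sprint Debrief, Pricing Demo.
Hiring Review starts after Budget Check-in ends, so nothing later overlaps Budget Check-in either.
Retrospective Check-in starts before Hiring Review ends → Hiring Review and Retrospective Check-in overlap.
Architecture Interview starts after Hiring Review ends, so nothing later overlaps Hiring Review either.
Architecture Interview starts after Retrospective Check-in ends, so nothing later overlaps Retrospective Check-in either.
Sprint Debrief starts before Architecture Interview ends → Architecture Interview and Sprint Debrief overlap.
Pricing Demo starts after Architecture Interview ends.
Pricing Demo starts after Sprint Debrief ends.

Architecture Interview & Sprint Debrief, Hiring Review & Retrospective Check-in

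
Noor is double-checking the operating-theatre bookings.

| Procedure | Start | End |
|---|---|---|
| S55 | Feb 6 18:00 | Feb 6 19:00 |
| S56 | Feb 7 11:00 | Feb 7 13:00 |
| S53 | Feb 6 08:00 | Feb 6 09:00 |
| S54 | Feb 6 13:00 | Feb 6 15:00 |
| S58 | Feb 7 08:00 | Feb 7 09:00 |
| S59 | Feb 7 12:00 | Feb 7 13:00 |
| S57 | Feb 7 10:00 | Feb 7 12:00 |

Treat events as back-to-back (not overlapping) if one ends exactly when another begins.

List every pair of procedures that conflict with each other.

S56 & S57, S56 & S59

Check each pair: they overlap iff neither finishes before the other starts.
Sorted by start: S53, S54, S55, S58, S57, S56, S59.
S54 starts after S53 ends, so nothing later overlaps S53 either.
S55 starts after S54 ends, so nothing later overlaps S54 either.
S58 starts after S55 ends, so nothing later overlaps S55 either.
S57 starts after S58 ends, so nothing later overlaps S58 either.
S56 starts before S57 ends → S57 and S56 overlap.
S59 starts exactly when S57 ends (back-to-back, no overlap).
S59 starts before S56 ends → S56 and S59 overlap.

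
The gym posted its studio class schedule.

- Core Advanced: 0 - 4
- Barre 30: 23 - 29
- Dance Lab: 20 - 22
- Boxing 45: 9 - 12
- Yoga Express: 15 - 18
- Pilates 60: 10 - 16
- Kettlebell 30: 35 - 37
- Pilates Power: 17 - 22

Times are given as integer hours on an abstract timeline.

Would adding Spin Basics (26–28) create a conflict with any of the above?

Yes — it overlaps Barre 30

Core Advanced: ends 4 at or before Spin Basics starts 26 → clear.
Boxing 45: ends 12 at or before Spin Basics starts 26 → clear.
Pilates 60: ends 16 at or before Spin Basics starts 26 → clear.
Yoga Express: ends 18 at or before Spin Basics starts 26 → clear.
Pilates Power: ends 22 at or before Spin Basics starts 26 → clear.
Dance Lab: ends 22 at or before Spin Basics starts 26 → clear.
Barre 30: starts 23 before Spin Basics ends 28, and ends 29 after Spin Basics starts 26 → overlap.
Kettlebell 30: starts 35 at or after Spin Basics ends 28 → clear.
Spin Basics overlaps Barre 30.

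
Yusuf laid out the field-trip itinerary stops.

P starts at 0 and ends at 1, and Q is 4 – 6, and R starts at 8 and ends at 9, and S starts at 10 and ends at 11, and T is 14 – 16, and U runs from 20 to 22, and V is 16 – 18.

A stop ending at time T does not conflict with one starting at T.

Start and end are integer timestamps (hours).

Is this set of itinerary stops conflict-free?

Yes

Sorted by start: P, Q, R, S, T, V, U.
Q starts after P ends, so P has no further overlaps.
R starts after Q ends, so Q has no further overlaps.
S starts after R ends, so R has no further overlaps.
T starts after S ends, so S has no further overlaps.
V starts exactly when T ends (back-to-back, no overlap), so T has no further overlaps.
U starts after V ends.
Every pair is clear; the schedule has no overlaps.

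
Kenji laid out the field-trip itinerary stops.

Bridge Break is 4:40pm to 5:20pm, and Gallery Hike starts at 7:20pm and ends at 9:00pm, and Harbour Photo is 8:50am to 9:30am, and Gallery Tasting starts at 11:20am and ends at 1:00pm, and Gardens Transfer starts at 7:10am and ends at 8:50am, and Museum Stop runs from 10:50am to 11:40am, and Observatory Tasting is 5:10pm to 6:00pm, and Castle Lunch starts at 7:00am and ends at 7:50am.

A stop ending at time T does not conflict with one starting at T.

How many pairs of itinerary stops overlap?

3

Sorted by start: Castle Lunch, Gardens Transfer, Harbour Photo, Museum Stop, Gallery Tasting, Bridge Break, Observatory Tasting, Gallery Hike.
Gardens Transfer starts before Castle Lunch ends → Castle Lunch and Gardens Transfer overlap.
Harbour Photo starts after Castle Lunch ends — done with Castle Lunch.
Harbour Photo starts exactly when Gardens Transfer ends (back-to-back, no overlap) — done with Gardens Transfer.
Museum Stop starts after Harbour Photo ends — done with Harbour Photo.
Gallery Tasting starts before Museum Stop ends → Museum Stop and Gallery Tasting overlap.
Bridge Break starts after Museum Stop ends — done with Museum Stop.
Bridge Break starts after Gallery Tasting ends — done with Gallery Tasting.
Observatory Tasting starts before Bridge Break ends → Bridge Break and Observatory Tasting overlap.
Gallery Hike starts after Bridge Break ends.
Gallery Hike starts after Observatory Tasting ends.
Overlapping pairs: Bridge Break & Observatory Tasting, Castle Lunch & Gardens Transfer, Gallery Tasting & Museum Stop — 3 in total.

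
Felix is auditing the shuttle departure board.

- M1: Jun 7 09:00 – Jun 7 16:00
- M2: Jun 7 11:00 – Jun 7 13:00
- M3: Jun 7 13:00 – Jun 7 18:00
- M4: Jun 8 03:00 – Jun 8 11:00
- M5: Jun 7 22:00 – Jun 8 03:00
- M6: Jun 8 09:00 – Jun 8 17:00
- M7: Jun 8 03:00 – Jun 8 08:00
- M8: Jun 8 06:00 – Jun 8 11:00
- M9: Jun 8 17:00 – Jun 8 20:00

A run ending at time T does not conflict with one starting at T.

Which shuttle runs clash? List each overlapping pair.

M1 & M2, M1 & M3, M4 & M6, M4 & M7, M4 & M8, M6 & M8, M7 & M8

Check each pair: they overlap iff neither finishes before the other starts.
Sorted by start: M1, M2, M3, M5, M4, M7, M8, M6, M9.
M2 starts before M1 ends → M1 and M2 overlap.
M3 starts before M1 ends → M1 and M3 overlap.
M5 starts after M1 ends, so M1 has no further overlaps.
M3 starts exactly when M2 ends (back-to-back, no overlap), so M2 has no further overlaps.
M5 starts after M3 ends, so M3 has no further overlaps.
M4 starts exactly when M5 ends (back-to-back, no overlap), so M5 has no further overlaps.
M7 starts before M4 ends → M4 and M7 overlap.
M8 starts before M4 ends → M4 and M8 overlap.
M6 starts before M4 ends → M4 and M6 overlap.
M9 starts after M4 ends.
M8 starts before M7 ends → M7 and M8 overlap.
M6 starts after M7 ends, so M7 has no further overlaps.
M6 starts before M8 ends → M8 and M6 overlap.
M9 starts after M8 ends.
M9 starts exactly when M6 ends (back-to-back, no overlap).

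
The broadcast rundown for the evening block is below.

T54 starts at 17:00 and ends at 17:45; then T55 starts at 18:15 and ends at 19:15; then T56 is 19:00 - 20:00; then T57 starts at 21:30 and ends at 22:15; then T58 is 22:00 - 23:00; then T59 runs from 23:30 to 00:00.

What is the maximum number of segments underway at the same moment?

2

Walk through starts and ends in time order (an end at T is processed before a start at T):
17:00 start T54 → 1
17:45 end T54 → 0
18:15 start T55 → 1
19:00 start T56 → 2
19:15 end T55 → 1
20:00 end T56 → 0
21:30 start T57 → 1
22:00 start T58 → 2
22:15 end T57 → 1
23:00 end T58 → 0
23:30 start T59 → 1
00:00 end T59 → 0
Peak is 2, at 19:00 (T55, T56).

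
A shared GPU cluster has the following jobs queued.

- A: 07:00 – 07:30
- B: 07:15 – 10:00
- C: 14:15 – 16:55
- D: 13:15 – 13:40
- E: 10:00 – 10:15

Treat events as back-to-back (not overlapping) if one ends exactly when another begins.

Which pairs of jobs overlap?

A & B

Two intervals overlap when each starts before the other ends.
Sorted by start: A, B, E, D, C.
B starts before A ends → A and B overlap.
E starts after A ends — done with A.
E starts exactly when B ends (back-to-back, no overlap) — done with B.
D starts after E ends — done with E.
C starts after D ends.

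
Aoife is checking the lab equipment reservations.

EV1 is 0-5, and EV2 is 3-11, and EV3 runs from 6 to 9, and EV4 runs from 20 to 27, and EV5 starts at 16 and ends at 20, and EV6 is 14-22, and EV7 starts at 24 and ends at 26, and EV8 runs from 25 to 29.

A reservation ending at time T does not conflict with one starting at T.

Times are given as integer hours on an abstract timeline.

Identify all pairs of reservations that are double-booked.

EV1 & EV2, EV2 & EV3, EV4 & EV6, EV4 & EV7, EV4 & EV8, EV5 & EV6, EV7 & EV8

Two intervals overlap when each starts before the other ends.
Sorted by start: EV1, EV2, EV3, EV6, EV5, EV4, EV7, EV8.
EV2 starts before EV1 ends → EV1 and EV2 overlap.
EV3 starts after EV1 ends, so EV1 has no further overlaps.
EV3 starts before EV2 ends → EV2 and EV3 overlap.
EV6 starts after EV2 ends, so EV2 has no further overlaps.
EV6 starts after EV3 ends, so EV3 has no further overlaps.
EV5 starts before EV6 ends → EV6 and EV5 overlap.
EV4 starts before EV6 ends → EV6 and EV4 overlap.
EV7 starts after EV6 ends, so EV6 has no further overlaps.
EV4 starts exactly when EV5 ends (back-to-back, no overlap), so EV5 has no further overlaps.
EV7 starts before EV4 ends → EV4 and EV7 overlap.
EV8 starts before EV4 ends → EV4 and EV8 overlap.
EV8 starts before EV7 ends → EV7 and EV8 overlap.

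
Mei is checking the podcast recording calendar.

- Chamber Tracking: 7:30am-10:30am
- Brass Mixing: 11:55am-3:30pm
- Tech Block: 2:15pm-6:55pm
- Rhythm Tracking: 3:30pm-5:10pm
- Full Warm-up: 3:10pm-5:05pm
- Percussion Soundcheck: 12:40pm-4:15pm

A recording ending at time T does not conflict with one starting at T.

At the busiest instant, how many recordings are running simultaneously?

Sweep the timeline, counting +1 at each start and −1 at each end (ends before starts at a tie):
7:30am start Chamber Tracking → 1
10:30am end Chamber Tracking → 0
11:55am start Brass Mixing → 1
12:40pm start Percussion Soundcheck → 2
2:15pm start Tech Block → 3
3:10pm start Full Warm-up → 4
3:30pm end Brass Mixing → 3
3:30pm start Rhythm Tracking → 4
4:15pm end Percussion Soundcheck → 3
5:05pm end Full Warm-up → 2
5:10pm end Rhythm Tracking → 1
6:55pm end Tech Block → 0
Peak is 4, at 3:10pm (Brass Mixing, Full Warm-up, Percussion Soundcheck, Tech Block).

4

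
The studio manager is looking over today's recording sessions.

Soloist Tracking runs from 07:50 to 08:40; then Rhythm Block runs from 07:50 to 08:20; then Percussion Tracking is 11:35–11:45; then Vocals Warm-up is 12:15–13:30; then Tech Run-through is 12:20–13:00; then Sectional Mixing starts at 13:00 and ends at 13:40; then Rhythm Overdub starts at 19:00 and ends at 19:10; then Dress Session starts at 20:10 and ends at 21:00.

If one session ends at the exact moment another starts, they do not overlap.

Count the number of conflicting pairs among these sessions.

Sorted by start: Soloist Tracking, Rhythm Block, Percussion Tracking, Vocals Warm-up, Tech Run-through, Sectional Mixing, Rhythm Overdub, Dress Session.
Rhythm Block starts before Soloist Tracking ends → Soloist Tracking and Rhythm Block overlap.
Percussion Tracking starts after Soloist Tracking ends, so nothing later overlaps Soloist Tracking either.
Percussion Tracking starts after Rhythm Block ends, so nothing later overlaps Rhythm Block either.
Vocals Warm-up starts after Percussion Tracking ends, so nothing later overlaps Percussion Tracking either.
Tech Run-through starts before Vocals Warm-up ends → Vocals Warm-up and Tech Run-through overlap.
Sectional Mixing starts before Vocals Warm-up ends → Vocals Warm-up and Sectional Mixing overlap.
Rhythm Overdub starts after Vocals Warm-up ends, so nothing later overlaps Vocals Warm-up either.
Sectional Mixing starts exactly when Tech Run-through ends (back-to-back, no overlap), so nothing later overlaps Tech Run-through either.
Rhythm Overdub starts after Sectional Mixing ends, so nothing later overlaps Sectional Mixing either.
Dress Session starts after Rhythm Overdub ends.
Overlapping pairs: Rhythm Block & Soloist Tracking, Sectional Mixing & Vocals Warm-up, Tech Run-through & Vocals Warm-up — 3 in total.

3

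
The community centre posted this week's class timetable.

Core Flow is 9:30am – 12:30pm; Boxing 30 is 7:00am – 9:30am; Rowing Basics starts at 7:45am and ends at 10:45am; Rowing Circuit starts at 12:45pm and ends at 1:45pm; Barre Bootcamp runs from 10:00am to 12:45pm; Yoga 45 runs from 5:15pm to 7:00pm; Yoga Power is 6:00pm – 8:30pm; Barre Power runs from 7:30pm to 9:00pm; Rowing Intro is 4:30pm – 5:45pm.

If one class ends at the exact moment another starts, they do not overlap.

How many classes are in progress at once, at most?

3

Sweep the timeline, counting +1 at each start and −1 at each end (ends before starts at a tie):
7:00am start Boxing 30 → 1
7:45am start Rowing Basics → 2
9:30am end Boxing 30 → 1
9:30am start Core Flow → 2
10:00am start Barre Bootcamp → 3
10:45am end Rowing Basics → 2
12:30pm end Core Flow → 1
12:45pm end Barre Bootcamp → 0
12:45pm start Rowing Circuit → 1
1:45pm end Rowing Circuit → 0
4:30pm start Rowing Intro → 1
5:15pm start Yoga 45 → 2
5:45pm end Rowing Intro → 1
6:00pm start Yoga Power → 2
7:00pm end Yoga 45 → 1
7:30pm start Barre Power → 2
8:30pm end Yoga Power → 1
9:00pm end Barre Power → 0
Peak is 3, at 10:00am (Barre Bootcamp, Core Flow, Rowing Basics).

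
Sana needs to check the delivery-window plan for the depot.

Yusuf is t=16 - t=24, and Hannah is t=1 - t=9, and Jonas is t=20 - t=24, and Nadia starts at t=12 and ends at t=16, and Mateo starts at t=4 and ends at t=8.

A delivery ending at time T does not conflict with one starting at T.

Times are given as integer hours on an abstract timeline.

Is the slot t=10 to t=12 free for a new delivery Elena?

Yes — the slot is free

Hannah: ends t=9 at or before Elena starts t=10 → clear.
Mateo: ends t=8 at or before Elena starts t=10 → clear.
Nadia: starts t=12 at or after Elena ends t=12 → clear.
Yusuf: starts t=16 at or after Elena ends t=12 → clear.
Jonas: starts t=20 at or after Elena ends t=12 → clear.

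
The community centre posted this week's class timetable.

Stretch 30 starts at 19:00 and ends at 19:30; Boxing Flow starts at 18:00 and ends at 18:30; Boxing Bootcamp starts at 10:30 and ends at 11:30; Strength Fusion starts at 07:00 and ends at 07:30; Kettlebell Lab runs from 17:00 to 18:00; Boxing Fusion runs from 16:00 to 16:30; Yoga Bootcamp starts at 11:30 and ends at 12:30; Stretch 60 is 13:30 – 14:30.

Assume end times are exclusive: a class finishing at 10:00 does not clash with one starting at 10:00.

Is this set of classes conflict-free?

Yes

Sorted by start: Strength Fusion, Boxing Bootcamp, Yoga Bootcamp, Stretch 60, Boxing Fusion, Kettlebell Lab, Boxing Flow, Stretch 30.
Boxing Bootcamp starts after Strength Fusion ends, so nothing later overlaps Strength Fusion either.
Yoga Bootcamp starts exactly when Boxing Bootcamp ends (back-to-back, no overlap), so nothing later overlaps Boxing Bootcamp either.
Stretch 60 starts after Yoga Bootcamp ends, so nothing later overlaps Yoga Bootcamp either.
Boxing Fusion starts after Stretch 60 ends, so nothing later overlaps Stretch 60 either.
Kettlebell Lab starts after Boxing Fusion ends, so nothing later overlaps Boxing Fusion either.
Boxing Flow starts exactly when Kettlebell Lab ends (back-to-back, no overlap), so nothing later overlaps Kettlebell Lab either.
Stretch 30 starts after Boxing Flow ends.
Every pair is clear; the schedule has no overlaps.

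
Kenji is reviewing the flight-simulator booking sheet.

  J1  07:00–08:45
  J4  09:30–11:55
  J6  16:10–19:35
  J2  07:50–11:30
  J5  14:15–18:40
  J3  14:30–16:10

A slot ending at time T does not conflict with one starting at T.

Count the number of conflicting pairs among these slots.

4

Check each pair: they overlap iff neither finishes before the other starts.
Sorted by start: J1, J2, J4, J5, J3, J6.
J2 starts before J1 ends → J1 and J2 overlap.
J4 starts after J1 ends; J1 is clear from here.
J4 starts before J2 ends → J2 and J4 overlap.
J5 starts after J2 ends; J2 is clear from here.
J5 starts after J4 ends; J4 is clear from here.
J3 starts before J5 ends → J5 and J3 overlap.
J6 starts before J5 ends → J5 and J6 overlap.
J6 starts exactly when J3 ends (back-to-back, no overlap).
Overlapping pairs: J1 & J2, J2 & J4, J3 & J5, J5 & J6 — 4 in total.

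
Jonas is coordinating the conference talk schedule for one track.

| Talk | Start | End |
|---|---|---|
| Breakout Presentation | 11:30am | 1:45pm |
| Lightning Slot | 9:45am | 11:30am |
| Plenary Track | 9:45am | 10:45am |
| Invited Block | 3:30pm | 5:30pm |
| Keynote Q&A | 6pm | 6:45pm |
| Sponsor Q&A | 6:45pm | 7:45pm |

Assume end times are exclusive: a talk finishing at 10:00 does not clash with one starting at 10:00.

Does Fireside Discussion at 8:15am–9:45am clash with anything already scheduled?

Lightning Slot: starts 9:45am at or after Fireside Discussion ends 9:45am → clear.
Plenary Track: starts 9:45am at or after Fireside Discussion ends 9:45am → clear.
Breakout Presentation: starts 11:30am at or after Fireside Discussion ends 9:45am → clear.
Invited Block: starts 3:30pm at or after Fireside Discussion ends 9:45am → clear.
Keynote Q&A: starts 6pm at or after Fireside Discussion ends 9:45am → clear.
Sponsor Q&A: starts 6:45pm at or after Fireside Discussion ends 9:45am → clear.

No — it doesn't clash with anything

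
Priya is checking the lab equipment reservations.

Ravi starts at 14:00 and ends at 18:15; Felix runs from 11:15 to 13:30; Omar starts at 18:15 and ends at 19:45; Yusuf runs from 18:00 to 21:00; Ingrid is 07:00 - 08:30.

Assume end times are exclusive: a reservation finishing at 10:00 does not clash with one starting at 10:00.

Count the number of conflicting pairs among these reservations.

2

Sorted by start: Ingrid, Felix, Ravi, Yusuf, Omar.
Felix starts after Ingrid ends, so Ingrid has no further overlaps.
Ravi starts after Felix ends, so Felix has no further overlaps.
Yusuf starts before Ravi ends → Ravi and Yusuf overlap.
Omar starts exactly when Ravi ends (back-to-back, no overlap).
Omar starts before Yusuf ends → Yusuf and Omar overlap.
Overlapping pairs: Omar & Yusuf, Ravi & Yusuf — 2 in total.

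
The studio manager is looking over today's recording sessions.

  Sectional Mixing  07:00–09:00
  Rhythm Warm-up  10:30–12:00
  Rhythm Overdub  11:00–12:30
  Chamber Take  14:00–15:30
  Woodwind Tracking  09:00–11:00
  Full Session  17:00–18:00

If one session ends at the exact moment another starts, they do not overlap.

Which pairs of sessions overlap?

Two intervals overlap when each starts before the other ends.
Sorted by start: Sectional Mixing, Woodwind Tracking, Rhythm Warm-up, Rhythm Overdub, Chamber Take, Full Session.
Woodwind Tracking starts exactly when Sectional Mixing ends (back-to-back, no overlap), so nothing later overlaps Sectional Mixing either.
Rhythm Warm-up starts before Woodwind Tracking ends → Woodwind Tracking and Rhythm Warm-up overlap.
Rhythm Overdub starts exactly when Woodwind Tracking ends (back-to-back, no overlap), so nothing later overlaps Woodwind Tracking either.
Rhythm Overdub starts before Rhythm Warm-up ends → Rhythm Warm-up and Rhythm Overdub overlap.
Chamber Take starts after Rhythm Warm-up ends, so nothing later overlaps Rhythm Warm-up either.
Chamber Take starts after Rhythm Overdub ends, so nothing later overlaps Rhythm Overdub either.
Full Session starts after Chamber Take ends.

Rhythm Overdub & Rhythm Warm-up, Rhythm Warm-up & Woodwind Tracking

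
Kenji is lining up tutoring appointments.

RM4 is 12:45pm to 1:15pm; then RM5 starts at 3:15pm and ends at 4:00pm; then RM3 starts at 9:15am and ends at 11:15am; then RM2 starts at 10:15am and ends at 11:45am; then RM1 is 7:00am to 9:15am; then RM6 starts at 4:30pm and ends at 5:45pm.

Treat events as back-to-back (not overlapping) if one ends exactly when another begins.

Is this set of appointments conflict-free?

No

Check each pair: they overlap iff neither finishes before the other starts.
Sorted by start: RM1, RM3, RM2, RM4, RM5, RM6.
RM3 starts exactly when RM1 ends (back-to-back, no overlap) — done with RM1.
RM2 starts before RM3 ends → RM3 and RM2 overlap.
That's a conflict, so the schedule is not conflict-free.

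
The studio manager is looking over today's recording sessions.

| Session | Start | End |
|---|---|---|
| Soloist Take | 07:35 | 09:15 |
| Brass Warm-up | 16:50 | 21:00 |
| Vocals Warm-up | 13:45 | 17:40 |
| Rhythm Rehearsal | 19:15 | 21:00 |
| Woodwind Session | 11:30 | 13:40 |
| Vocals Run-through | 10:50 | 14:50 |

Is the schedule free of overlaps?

No

Check each pair: they overlap iff neither finishes before the other starts.
Sorted by start: Soloist Take, Vocals Run-through, Woodwind Session, Vocals Warm-up, Brass Warm-up, Rhythm Rehearsal.
Vocals Run-through starts after Soloist Take ends, so Soloist Take has no further overlaps.
Woodwind Session starts before Vocals Run-through ends → Vocals Run-through and Woodwind Session overlap.
That's a conflict, so the schedule is not conflict-free.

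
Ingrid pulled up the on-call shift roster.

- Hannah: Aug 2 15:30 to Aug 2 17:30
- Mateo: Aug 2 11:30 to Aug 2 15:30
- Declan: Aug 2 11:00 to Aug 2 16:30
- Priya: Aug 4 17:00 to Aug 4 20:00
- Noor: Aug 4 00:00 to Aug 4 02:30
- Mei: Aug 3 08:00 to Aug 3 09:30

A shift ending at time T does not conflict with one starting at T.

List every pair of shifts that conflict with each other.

Declan & Hannah, Declan & Mateo

Sorted by start: Declan, Mateo, Hannah, Mei, Noor, Priya.
Mateo starts before Declan ends → Declan and Mateo overlap.
Hannah starts before Declan ends → Declan and Hannah overlap.
Mei starts after Declan ends — done with Declan.
Hannah starts exactly when Mateo ends (back-to-back, no overlap) — done with Mateo.
Mei starts after Hannah ends — done with Hannah.
Noor starts after Mei ends — done with Mei.
Priya starts after Noor ends.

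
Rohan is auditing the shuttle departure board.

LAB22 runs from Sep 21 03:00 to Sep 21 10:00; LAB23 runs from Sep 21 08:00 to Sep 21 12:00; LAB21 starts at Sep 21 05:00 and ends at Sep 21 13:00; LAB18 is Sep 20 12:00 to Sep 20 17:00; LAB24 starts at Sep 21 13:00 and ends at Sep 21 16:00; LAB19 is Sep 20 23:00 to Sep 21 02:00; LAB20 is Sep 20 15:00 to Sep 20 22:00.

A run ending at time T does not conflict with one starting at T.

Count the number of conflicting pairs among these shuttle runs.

4

Sorted by start: LAB18, LAB20, LAB19, LAB22, LAB21, LAB23, LAB24.
LAB20 starts before LAB18 ends → LAB18 and LAB20 overlap.
LAB19 starts after LAB18 ends — done with LAB18.
LAB19 starts after LAB20 ends — done with LAB20.
LAB22 starts after LAB19 ends — done with LAB19.
LAB21 starts before LAB22 ends → LAB22 and LAB21 overlap.
LAB23 starts before LAB22 ends → LAB22 and LAB23 overlap.
LAB24 starts after LAB22 ends.
LAB23 starts before LAB21 ends → LAB21 and LAB23 overlap.
LAB24 starts exactly when LAB21 ends (back-to-back, no overlap).
LAB24 starts after LAB23 ends.
Overlapping pairs: LAB18 & LAB20, LAB21 & LAB22, LAB21 & LAB23, LAB22 & LAB23 — 4 in total.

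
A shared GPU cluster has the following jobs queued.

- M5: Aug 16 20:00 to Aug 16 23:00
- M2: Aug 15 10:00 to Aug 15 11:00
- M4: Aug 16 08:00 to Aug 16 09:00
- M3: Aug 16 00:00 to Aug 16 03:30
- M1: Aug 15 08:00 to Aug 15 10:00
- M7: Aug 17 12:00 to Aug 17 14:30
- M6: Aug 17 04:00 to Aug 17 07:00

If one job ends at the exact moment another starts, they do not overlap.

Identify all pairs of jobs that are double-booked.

Sorted by start: M1, M2, M3, M4, M5, M6, M7.
M2 starts exactly when M1 ends (back-to-back, no overlap), so M1 has no further overlaps.
M3 starts after M2 ends, so M2 has no further overlaps.
M4 starts after M3 ends, so M3 has no further overlaps.
M5 starts after M4 ends, so M4 has no further overlaps.
M6 starts after M5 ends, so M5 has no further overlaps.
M7 starts after M6 ends.

none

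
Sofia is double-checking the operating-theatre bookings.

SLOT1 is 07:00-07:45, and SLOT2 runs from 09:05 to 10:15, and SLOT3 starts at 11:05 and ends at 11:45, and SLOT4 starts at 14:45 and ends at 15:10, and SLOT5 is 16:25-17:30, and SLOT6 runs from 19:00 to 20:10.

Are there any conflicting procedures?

Two intervals overlap when each starts before the other ends.
Sorted by start: SLOT1, SLOT2, SLOT3, SLOT4, SLOT5, SLOT6.
SLOT2 starts after SLOT1 ends — done with SLOT1.
SLOT3 starts after SLOT2 ends — done with SLOT2.
SLOT4 starts after SLOT3 ends — done with SLOT3.
SLOT5 starts after SLOT4 ends — done with SLOT4.
SLOT6 starts after SLOT5 ends.
Every pair is clear; the schedule has no overlaps.

No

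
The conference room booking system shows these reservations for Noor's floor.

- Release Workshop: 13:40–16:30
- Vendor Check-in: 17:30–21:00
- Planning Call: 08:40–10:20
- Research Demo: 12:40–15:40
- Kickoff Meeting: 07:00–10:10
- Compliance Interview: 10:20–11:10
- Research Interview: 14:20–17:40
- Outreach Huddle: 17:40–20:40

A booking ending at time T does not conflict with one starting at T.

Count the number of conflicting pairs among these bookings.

Two intervals overlap when each starts before the other ends.
Sorted by start: Kickoff Meeting, Planning Call, Compliance Interview, Research Demo, Release Workshop, Research Interview, Vendor Check-in, Outreach Huddle.
Planning Call starts before Kickoff Meeting ends → Kickoff Meeting and Planning Call overlap.
Compliance Interview starts after Kickoff Meeting ends, so nothing later overlaps Kickoff Meeting either.
Compliance Interview starts exactly when Planning Call ends (back-to-back, no overlap), so nothing later overlaps Planning Call either.
Research Demo starts after Compliance Interview ends, so nothing later overlaps Compliance Interview either.
Release Workshop starts before Research Demo ends → Research Demo and Release Workshop overlap.
Research Interview starts before Research Demo ends → Research Demo and Research Interview overlap.
Vendor Check-in starts after Research Demo ends, so nothing later overlaps Research Demo either.
Research Interview starts before Release Workshop ends → Release Workshop and Research Interview overlap.
Vendor Check-in starts after Release Workshop ends, so nothing later overlaps Release Workshop either.
Vendor Check-in starts before Research Interview ends → Research Interview and Vendor Check-in overlap.
Outreach Huddle starts exactly when Research Interview ends (back-to-back, no overlap).
Outreach Huddle starts before Vendor Check-in ends → Vendor Check-in and Outreach Huddle overlap.
Overlapping pairs: Kickoff Meeting & Planning Call, Outreach Huddle & Vendor Check-in, Release Workshop & Research Demo, Release Workshop & Research Interview, Research Demo & Research Interview, Research Interview & Vendor Check-in — 6 in total.

6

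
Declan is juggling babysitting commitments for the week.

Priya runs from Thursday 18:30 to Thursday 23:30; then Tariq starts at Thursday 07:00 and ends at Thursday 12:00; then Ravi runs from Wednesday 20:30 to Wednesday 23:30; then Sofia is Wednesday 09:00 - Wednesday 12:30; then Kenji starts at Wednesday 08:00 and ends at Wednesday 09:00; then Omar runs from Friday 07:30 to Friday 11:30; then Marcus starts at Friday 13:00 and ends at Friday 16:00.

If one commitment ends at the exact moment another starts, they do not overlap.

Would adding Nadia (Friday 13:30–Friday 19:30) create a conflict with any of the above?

Kenji: ends Wednesday 09:00 at or before Nadia starts Friday 13:30 → clear.
Sofia: ends Wednesday 12:30 at or before Nadia starts Friday 13:30 → clear.
Ravi: ends Wednesday 23:30 at or before Nadia starts Friday 13:30 → clear.
Tariq: ends Thursday 12:00 at or before Nadia starts Friday 13:30 → clear.
Priya: ends Thursday 23:30 at or before Nadia starts Friday 13:30 → clear.
Omar: ends Friday 11:30 at or before Nadia starts Friday 13:30 → clear.
Marcus: starts Friday 13:00 before Nadia ends Friday 19:30, and ends Friday 16:00 after Nadia starts Friday 13:30 → overlap.
Nadia overlaps Marcus.

Yes — it overlaps Marcus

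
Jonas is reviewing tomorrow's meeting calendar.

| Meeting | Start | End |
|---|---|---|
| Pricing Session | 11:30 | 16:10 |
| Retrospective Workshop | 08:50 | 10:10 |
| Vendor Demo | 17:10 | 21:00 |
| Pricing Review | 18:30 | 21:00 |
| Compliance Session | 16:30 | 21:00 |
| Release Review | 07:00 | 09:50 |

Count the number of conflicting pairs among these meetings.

4

Sorted by start: Release Review, Retrospective Workshop, Pricing Session, Compliance Session, Vendor Demo, Pricing Review.
Retrospective Workshop starts before Release Review ends → Release Review and Retrospective Workshop overlap.
Pricing Session starts after Release Review ends — done with Release Review.
Pricing Session starts after Retrospective Workshop ends — done with Retrospective Workshop.
Compliance Session starts after Pricing Session ends — done with Pricing Session.
Vendor Demo starts before Compliance Session ends → Compliance Session and Vendor Demo overlap.
Pricing Review starts before Compliance Session ends → Compliance Session and Pricing Review overlap.
Pricing Review starts before Vendor Demo ends → Vendor Demo and Pricing Review overlap.
Overlapping pairs: Compliance Session & Pricing Review, Compliance Session & Vendor Demo, Pricing Review & Vendor Demo, Release Review & Retrospective Workshop — 4 in total.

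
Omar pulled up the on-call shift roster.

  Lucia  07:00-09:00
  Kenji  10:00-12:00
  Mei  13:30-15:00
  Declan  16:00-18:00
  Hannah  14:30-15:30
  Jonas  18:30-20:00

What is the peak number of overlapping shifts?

Sort all start/end points and keep a running count:
07:00 start Lucia → 1
09:00 end Lucia → 0
10:00 start Kenji → 1
12:00 end Kenji → 0
13:30 start Mei → 1
14:30 start Hannah → 2
15:00 end Mei → 1
15:30 end Hannah → 0
16:00 start Declan → 1
18:00 end Declan → 0
18:30 start Jonas → 1
20:00 end Jonas → 0
Peak is 2, at 14:30 (Hannah, Mei).

2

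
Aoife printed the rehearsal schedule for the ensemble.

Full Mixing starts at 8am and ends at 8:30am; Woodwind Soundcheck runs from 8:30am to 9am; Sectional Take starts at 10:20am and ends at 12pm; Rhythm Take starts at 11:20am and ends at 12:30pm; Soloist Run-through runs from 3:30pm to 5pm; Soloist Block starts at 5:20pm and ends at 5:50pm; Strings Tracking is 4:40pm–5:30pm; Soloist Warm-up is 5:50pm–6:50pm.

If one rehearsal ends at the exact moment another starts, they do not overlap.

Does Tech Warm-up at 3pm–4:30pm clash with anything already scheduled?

Full Mixing: ends 8:30am at or before Tech Warm-up starts 3pm → clear.
Woodwind Soundcheck: ends 9am at or before Tech Warm-up starts 3pm → clear.
Sectional Take: ends 12pm at or before Tech Warm-up starts 3pm → clear.
Rhythm Take: ends 12:30pm at or before Tech Warm-up starts 3pm → clear.
Soloist Run-through: starts 3:30pm before Tech Warm-up ends 4:30pm, and ends 5pm after Tech Warm-up starts 3pm → overlap.
Strings Tracking: starts 4:40pm at or after Tech Warm-up ends 4:30pm → clear.
Soloist Block: starts 5:20pm at or after Tech Warm-up ends 4:30pm → clear.
Soloist Warm-up: starts 5:50pm at or after Tech Warm-up ends 4:30pm → clear.
Tech Warm-up overlaps Soloist Run-through.

Yes — it overlaps Soloist Run-through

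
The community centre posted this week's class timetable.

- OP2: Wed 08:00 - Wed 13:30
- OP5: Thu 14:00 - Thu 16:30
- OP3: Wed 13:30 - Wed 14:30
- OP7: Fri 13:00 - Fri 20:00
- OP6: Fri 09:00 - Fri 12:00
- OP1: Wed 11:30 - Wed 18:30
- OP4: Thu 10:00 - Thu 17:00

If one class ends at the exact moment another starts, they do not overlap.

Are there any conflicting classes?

Sorted by start: OP2, OP1, OP3, OP4, OP5, OP6, OP7.
OP1 starts before OP2 ends → OP2 and OP1 overlap.
That's a conflict, so the schedule is not conflict-free.

Yes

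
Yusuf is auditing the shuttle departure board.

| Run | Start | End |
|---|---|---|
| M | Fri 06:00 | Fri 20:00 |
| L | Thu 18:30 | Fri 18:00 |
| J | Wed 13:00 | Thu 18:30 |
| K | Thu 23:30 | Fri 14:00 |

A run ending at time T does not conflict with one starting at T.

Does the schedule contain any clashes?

Sorted by start: J, L, K, M.
L starts exactly when J ends (back-to-back, no overlap) — done with J.
K starts before L ends → L and K overlap.
That's a conflict, so the schedule is not conflict-free.

Yes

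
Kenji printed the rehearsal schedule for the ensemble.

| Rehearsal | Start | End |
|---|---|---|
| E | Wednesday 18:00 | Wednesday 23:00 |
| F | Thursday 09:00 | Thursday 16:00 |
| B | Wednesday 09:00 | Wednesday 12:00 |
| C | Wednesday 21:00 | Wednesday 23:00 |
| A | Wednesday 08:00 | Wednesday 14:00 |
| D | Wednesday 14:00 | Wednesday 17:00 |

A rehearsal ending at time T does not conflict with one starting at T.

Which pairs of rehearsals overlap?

A & B, C & E

Two intervals overlap when each starts before the other ends.
Sorted by start: A, B, D, E, C, F.
B starts before A ends → A and B overlap.
D starts exactly when A ends (back-to-back, no overlap), so nothing later overlaps A either.
D starts after B ends, so nothing later overlaps B either.
E starts after D ends, so nothing later overlaps D either.
C starts before E ends → E and C overlap.
F starts after E ends.
F starts after C ends.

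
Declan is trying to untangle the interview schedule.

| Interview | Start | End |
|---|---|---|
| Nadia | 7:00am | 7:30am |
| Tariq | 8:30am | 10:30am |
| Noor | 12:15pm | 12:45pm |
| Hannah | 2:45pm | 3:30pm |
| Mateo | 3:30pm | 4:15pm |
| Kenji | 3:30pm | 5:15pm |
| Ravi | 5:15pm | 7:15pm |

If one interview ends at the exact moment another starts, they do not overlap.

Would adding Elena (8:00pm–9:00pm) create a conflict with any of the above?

Nadia: ends 7:30am at or before Elena starts 8:00pm → clear.
Tariq: ends 10:30am at or before Elena starts 8:00pm → clear.
Noor: ends 12:45pm at or before Elena starts 8:00pm → clear.
Hannah: ends 3:30pm at or before Elena starts 8:00pm → clear.
Mateo: ends 4:15pm at or before Elena starts 8:00pm → clear.
Kenji: ends 5:15pm at or before Elena starts 8:00pm → clear.
Ravi: ends 7:15pm at or before Elena starts 8:00pm → clear.

No — it doesn't clash with anything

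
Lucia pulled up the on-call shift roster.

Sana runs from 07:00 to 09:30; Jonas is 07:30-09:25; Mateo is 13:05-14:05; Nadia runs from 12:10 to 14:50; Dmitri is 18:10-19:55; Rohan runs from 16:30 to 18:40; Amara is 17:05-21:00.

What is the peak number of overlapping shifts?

Walk through starts and ends in time order (an end at T is processed before a start at T):
07:00 start Sana → 1
07:30 start Jonas → 2
09:25 end Jonas → 1
09:30 end Sana → 0
12:10 start Nadia → 1
13:05 start Mateo → 2
14:05 end Mateo → 1
14:50 end Nadia → 0
16:30 start Rohan → 1
17:05 start Amara → 2
18:10 start Dmitri → 3
18:40 end Rohan → 2
19:55 end Dmitri → 1
21:00 end Amara → 0
Peak is 3, at 18:10 (Amara, Dmitri, Rohan).

3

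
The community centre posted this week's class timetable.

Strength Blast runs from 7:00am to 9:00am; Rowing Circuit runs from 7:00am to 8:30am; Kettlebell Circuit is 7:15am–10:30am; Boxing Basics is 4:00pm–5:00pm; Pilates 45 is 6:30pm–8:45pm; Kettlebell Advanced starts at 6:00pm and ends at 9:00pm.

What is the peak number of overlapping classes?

3

Sweep the timeline, counting +1 at each start and −1 at each end (ends before starts at a tie):
7:00am start Rowing Circuit → 1
7:00am start Strength Blast → 2
7:15am start Kettlebell Circuit → 3
8:30am end Rowing Circuit → 2
9:00am end Strength Blast → 1
10:30am end Kettlebell Circuit → 0
4:00pm start Boxing Basics → 1
5:00pm end Boxing Basics → 0
6:00pm start Kettlebell Advanced → 1
6:30pm start Pilates 45 → 2
8:45pm end Pilates 45 → 1
9:00pm end Kettlebell Advanced → 0
Peak is 3, at 7:15am (Kettlebell Circuit, Rowing Circuit, Strength Blast).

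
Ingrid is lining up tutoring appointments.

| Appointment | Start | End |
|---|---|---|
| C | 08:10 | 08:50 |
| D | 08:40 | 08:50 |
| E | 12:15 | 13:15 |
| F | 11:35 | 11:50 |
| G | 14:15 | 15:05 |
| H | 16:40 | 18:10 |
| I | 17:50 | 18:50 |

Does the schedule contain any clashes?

Yes

Sorted by start: C, D, F, E, G, H, I.
D starts before C ends → C and D overlap.
That's a conflict, so the schedule is not conflict-free.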